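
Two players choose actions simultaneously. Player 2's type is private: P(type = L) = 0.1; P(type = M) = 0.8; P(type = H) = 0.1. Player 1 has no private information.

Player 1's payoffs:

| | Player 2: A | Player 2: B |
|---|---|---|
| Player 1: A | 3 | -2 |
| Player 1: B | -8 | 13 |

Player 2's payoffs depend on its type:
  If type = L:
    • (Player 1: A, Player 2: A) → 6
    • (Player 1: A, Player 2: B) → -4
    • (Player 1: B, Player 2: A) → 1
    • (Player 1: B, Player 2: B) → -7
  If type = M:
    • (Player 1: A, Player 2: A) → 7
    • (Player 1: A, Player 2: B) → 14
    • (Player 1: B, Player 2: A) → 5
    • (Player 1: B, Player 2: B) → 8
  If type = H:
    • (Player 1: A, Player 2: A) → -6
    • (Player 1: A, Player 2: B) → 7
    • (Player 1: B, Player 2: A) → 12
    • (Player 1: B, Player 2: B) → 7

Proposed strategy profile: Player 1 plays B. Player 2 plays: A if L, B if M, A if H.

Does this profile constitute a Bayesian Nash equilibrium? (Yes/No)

Player 1 plays B: E[B] = 0.1·(-8) + 0.8·(13) + 0.1·(-8) = 8.8; E[A] = -1. Best-responding. ✓
Player 2 (type L), facing B: A gives 1, B gives -7. Proposed A is best. ✓
Player 2 (type M), facing B: A gives 5, B gives 8. Proposed B is best. ✓
Player 2 (type H), facing B: A gives 12, B gives 7. Proposed A is best. ✓

Yes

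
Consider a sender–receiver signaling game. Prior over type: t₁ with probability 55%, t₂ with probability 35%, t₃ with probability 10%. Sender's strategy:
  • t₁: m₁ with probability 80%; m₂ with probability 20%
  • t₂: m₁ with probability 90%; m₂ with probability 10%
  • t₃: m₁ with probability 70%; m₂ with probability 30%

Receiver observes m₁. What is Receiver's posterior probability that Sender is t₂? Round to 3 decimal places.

P(m₁) = 0.55·0.8 + 0.35·0.9 + 0.1·0.7 = 0.825
P(t₂ | m₁) = (0.35·0.9) / 0.825 = 0.315 / 0.825 = 0.381818

0.382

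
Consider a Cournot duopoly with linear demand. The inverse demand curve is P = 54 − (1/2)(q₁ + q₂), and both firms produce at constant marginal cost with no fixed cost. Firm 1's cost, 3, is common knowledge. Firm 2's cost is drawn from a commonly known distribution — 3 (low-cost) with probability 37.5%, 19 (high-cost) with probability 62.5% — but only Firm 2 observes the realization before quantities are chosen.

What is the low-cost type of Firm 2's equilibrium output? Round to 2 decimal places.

30.67

Each type of Firm 2 best-responds to q₁; Firm 1 best-responds to the expected q₂ over Firm 2's types.
Firm 2 with cost c maximizes (54 − (1/2)(q₁+q₂) − c)·q₂, giving q₂(c) = (54 − c − (1/2)q₁).
E[c₂] = 0.375·3 + 0.625·19 = 13
Firm 1's FOC against E[q₂] yields q₁ = (54 − 2·3 + E[c₂])/(3/2) = (54 − 6 + 13)/(3/2) = 40.6667.
q₂(low-cost) = (54 − 3 − (1/2)·40.6667) = 30.6667.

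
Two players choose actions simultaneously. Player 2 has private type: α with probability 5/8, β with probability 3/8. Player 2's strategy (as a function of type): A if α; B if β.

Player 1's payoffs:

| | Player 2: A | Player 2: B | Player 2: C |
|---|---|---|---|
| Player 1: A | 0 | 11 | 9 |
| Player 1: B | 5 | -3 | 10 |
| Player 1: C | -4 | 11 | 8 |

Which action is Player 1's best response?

A

E[A] = 5/8·(0) + 3/8·(11) = 33/8
E[B] = 5/8·(5) + 3/8·(-3) = 2
E[C] = 5/8·(-4) + 3/8·(11) = 13/8
Best response: A (33/8 is the largest).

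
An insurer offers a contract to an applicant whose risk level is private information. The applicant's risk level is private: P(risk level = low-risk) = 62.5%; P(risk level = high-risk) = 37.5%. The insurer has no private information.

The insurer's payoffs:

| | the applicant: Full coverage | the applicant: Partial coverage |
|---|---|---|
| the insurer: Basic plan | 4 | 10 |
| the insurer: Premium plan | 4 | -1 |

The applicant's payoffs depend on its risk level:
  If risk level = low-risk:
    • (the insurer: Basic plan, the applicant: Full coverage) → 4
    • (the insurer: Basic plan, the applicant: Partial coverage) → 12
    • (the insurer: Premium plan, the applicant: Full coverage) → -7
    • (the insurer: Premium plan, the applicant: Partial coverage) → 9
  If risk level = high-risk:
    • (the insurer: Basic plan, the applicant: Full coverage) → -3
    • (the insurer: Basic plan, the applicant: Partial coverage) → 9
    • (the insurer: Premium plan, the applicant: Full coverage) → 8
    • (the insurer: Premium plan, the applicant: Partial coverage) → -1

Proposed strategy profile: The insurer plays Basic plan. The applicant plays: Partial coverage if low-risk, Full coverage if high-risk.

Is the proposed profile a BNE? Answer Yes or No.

The insurer plays Basic plan: E[Basic plan] = 0.625·(10) + 0.375·(4) = 7.75; E[Premium plan] = 0.875. Best-responding. ✓
The applicant (risk level low-risk), facing Basic plan: Full coverage gives 4, Partial coverage gives 12. Proposed Partial coverage is best. ✓
The applicant (risk level high-risk), facing Basic plan: Full coverage gives -3, Partial coverage gives 9. Proposed Full coverage is not best — profitable deviation exists. ✗

No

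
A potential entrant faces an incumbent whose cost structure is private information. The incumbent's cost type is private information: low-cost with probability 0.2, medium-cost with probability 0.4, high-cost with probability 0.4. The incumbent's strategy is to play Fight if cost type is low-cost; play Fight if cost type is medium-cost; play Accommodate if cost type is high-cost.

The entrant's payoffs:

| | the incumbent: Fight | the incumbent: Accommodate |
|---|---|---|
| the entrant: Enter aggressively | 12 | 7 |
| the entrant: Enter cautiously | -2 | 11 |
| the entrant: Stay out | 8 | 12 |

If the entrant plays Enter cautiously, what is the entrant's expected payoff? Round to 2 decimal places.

Take the expectation over the incumbent's cost type, weighting each type's action by its prior probability.
E[Enter cautiously] = 0.2·(-2) + 0.4·(-2) + 0.4·11 = (-0.4) + (-0.8) + 4.4 = 3.2

3.20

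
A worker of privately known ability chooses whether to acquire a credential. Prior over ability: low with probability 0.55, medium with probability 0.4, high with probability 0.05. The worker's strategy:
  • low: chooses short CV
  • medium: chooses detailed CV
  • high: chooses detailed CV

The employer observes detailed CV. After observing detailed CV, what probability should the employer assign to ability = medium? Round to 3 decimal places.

0.889

P(detailed CV) = 0.55·0 + 0.4·1 + 0.05·1 = 0.45
P(medium | detailed CV) = (0.4·1) / 0.45 = 0.4 / 0.45 = 0.888889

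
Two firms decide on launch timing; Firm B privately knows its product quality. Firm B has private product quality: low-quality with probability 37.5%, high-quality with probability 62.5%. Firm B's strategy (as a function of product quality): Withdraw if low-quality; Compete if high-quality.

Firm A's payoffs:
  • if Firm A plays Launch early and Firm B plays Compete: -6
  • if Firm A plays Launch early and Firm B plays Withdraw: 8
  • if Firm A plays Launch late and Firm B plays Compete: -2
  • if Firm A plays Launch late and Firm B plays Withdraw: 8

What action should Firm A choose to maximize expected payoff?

Launch late

E[Launch early] = 0.375·(8) + 0.625·(-6) = -0.75
E[Launch late] = 0.375·(8) + 0.625·(-2) = 1.75
Best response: Launch late (1.75 is the largest).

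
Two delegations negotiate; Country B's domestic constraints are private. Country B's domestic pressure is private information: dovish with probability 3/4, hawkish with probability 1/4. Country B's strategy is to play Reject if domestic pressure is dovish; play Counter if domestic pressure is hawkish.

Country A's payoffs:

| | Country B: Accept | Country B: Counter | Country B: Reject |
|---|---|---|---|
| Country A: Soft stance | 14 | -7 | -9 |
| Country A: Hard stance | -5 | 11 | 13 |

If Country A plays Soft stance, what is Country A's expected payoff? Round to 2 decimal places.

-8.50

E[Soft stance] = 3/4·(-9) + 1/4·(-7) = (-27/4) + (-7/4) = -17/2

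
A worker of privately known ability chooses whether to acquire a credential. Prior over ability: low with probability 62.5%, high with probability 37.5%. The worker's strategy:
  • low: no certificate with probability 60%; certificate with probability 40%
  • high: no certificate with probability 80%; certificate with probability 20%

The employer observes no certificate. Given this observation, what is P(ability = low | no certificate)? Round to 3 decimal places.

Apply Bayes' rule using the sender's strategy as the likelihood.
P(no certificate) = 0.625·0.6 + 0.375·0.8 = 0.675
P(low | no certificate) = (0.625·0.6) / 0.675 = 0.375 / 0.675 = 0.555556

0.556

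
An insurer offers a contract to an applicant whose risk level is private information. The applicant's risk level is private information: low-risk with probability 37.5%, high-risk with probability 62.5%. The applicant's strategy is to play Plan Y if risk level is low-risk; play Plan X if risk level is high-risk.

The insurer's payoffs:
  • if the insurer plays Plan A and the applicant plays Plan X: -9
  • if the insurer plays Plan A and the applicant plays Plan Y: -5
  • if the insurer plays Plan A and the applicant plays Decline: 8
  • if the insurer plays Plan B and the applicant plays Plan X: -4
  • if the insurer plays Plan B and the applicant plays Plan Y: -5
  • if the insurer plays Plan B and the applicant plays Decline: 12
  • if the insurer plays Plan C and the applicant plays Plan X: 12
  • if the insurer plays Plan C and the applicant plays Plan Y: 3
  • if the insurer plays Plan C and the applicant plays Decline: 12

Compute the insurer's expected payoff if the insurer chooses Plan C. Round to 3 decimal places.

E[Plan C] = 0.375·3 + 0.625·12 = 1.125 + 7.5 = 8.625

8.625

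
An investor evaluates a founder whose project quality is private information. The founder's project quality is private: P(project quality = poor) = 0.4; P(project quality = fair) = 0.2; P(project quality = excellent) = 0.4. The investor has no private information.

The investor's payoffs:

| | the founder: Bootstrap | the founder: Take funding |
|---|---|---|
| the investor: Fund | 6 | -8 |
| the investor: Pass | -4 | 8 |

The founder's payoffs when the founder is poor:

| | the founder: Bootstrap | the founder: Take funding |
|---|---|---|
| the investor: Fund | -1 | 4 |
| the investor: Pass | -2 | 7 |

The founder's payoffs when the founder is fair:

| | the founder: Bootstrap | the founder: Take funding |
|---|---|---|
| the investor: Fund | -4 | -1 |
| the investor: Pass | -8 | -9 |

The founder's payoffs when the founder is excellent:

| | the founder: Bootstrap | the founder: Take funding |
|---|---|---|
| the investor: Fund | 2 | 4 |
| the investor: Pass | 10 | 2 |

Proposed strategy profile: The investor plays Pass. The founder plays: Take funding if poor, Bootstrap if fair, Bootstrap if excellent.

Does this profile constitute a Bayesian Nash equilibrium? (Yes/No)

The investor plays Pass: E[Pass] = 0.4·(8) + 0.2·(-4) + 0.4·(-4) = 0.8; E[Fund] = 0.4. Best-responding. ✓
The founder (project quality poor), facing Pass: Bootstrap gives -2, Take funding gives 7. Proposed Take funding is best. ✓
The founder (project quality fair), facing Pass: Bootstrap gives -8, Take funding gives -9. Proposed Bootstrap is best. ✓
The founder (project quality excellent), facing Pass: Bootstrap gives 10, Take funding gives 2. Proposed Bootstrap is best. ✓

Yes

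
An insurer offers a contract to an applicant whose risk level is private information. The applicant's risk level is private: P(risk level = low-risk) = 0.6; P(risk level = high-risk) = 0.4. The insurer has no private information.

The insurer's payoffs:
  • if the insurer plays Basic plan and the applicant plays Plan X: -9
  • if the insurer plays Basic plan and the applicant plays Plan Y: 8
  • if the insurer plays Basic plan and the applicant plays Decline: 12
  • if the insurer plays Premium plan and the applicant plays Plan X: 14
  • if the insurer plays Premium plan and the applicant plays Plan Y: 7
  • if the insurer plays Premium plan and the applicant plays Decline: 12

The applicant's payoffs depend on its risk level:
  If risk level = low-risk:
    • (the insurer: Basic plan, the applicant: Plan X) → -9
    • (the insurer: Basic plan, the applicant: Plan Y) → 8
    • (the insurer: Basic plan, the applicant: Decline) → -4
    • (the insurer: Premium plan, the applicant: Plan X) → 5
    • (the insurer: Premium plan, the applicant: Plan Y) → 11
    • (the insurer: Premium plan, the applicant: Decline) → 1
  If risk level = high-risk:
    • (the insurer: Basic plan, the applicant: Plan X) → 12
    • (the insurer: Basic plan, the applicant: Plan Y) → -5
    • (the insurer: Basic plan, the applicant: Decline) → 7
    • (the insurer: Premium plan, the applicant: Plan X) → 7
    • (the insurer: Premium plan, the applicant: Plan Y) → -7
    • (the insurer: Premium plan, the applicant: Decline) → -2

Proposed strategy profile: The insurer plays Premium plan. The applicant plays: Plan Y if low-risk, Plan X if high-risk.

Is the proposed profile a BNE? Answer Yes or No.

A profile is a BNE iff every type of every player is best-responding given beliefs about the other side.
The insurer plays Premium plan: E[Premium plan] = 0.6·(7) + 0.4·(14) = 9.8; E[Basic plan] = 1.2. Best-responding. ✓
The applicant (risk level low-risk), facing Premium plan: Plan X gives 5, Plan Y gives 11, Decline gives 1. Proposed Plan Y is best. ✓
The applicant (risk level high-risk), facing Premium plan: Plan X gives 7, Plan Y gives -7, Decline gives -2. Proposed Plan X is best. ✓

Yes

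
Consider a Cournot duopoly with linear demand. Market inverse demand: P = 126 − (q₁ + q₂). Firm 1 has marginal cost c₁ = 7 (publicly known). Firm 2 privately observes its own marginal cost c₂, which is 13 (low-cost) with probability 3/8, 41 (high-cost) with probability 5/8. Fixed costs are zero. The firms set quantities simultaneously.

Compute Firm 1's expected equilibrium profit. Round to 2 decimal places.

Firm 2 with cost c maximizes (126 − (q₁+q₂) − c)·q₂, giving q₂(c) = (126 − c − q₁)/2.
E[c₂] = 3/8·13 + 5/8·41 = 30.5
Firm 1's FOC against E[q₂] yields q₁ = (126 − 2·7 + E[c₂])/3 = (126 − 14 + 30.5)/3 = 47.5.
E[P] = 126 − (q₁ + E[q₂]) = 54.5; Firm 1's expected profit = (E[P] − 7)·q₁ = (54.5 − 7)·47.5 = 2256.25.

2256.25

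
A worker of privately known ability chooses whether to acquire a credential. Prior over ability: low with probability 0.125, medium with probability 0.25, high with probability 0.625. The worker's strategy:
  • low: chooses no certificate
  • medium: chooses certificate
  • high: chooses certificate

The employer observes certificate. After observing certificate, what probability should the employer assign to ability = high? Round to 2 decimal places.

P(certificate) = 0.125·0 + 0.25·1 + 0.625·1 = 0.875
P(high | certificate) = (0.625·1) / 0.875 = 0.625 / 0.875 = 0.714286

0.71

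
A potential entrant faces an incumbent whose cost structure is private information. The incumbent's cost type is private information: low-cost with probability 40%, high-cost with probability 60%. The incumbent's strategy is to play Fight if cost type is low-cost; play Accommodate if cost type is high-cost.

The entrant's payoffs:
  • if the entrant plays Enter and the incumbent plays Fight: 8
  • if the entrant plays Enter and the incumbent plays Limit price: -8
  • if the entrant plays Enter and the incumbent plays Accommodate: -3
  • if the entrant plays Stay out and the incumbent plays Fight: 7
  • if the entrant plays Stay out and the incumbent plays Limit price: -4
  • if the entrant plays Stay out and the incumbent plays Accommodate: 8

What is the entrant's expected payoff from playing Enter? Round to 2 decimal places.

1.40

Take the expectation over the incumbent's cost type, weighting each type's action by its prior probability.
E[Enter] = 0.4·8 + 0.6·(-3) = 3.2 + (-1.8) = 1.4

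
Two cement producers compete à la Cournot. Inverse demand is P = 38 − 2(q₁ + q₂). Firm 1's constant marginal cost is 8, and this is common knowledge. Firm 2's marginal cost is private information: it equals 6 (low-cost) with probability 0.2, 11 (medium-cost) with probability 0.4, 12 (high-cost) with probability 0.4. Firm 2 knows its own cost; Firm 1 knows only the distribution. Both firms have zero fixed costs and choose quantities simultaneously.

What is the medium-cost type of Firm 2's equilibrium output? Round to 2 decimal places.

Type-c best response for Firm 2: q₂(c) = (38 − c)/4 − q₁/2.
Firm 1 maximizes expected profit; its first-order condition is 38 − 4q₁ − 2E[q₂] − 8 = 0.
Substituting E[q₂] and solving: E[c₂] = 10.4, so q₁ = (38 − 2·8 + 10.4)/6 = 5.4.
q₂(medium-cost) = (38 − 11 − 2·5.4)/4 = 4.05.

4.05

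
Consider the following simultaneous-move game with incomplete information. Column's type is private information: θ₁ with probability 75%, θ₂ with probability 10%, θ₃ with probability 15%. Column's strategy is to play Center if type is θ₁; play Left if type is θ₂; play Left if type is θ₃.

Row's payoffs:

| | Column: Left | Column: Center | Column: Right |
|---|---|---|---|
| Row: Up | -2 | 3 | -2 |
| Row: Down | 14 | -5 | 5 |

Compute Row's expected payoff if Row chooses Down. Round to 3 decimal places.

Take the expectation over Column's type, weighting each type's action by its prior probability.
E[Down] = 0.75·(-5) + 0.1·14 + 0.15·14 = (-3.75) + 1.4 + 2.1 = -0.25

-0.250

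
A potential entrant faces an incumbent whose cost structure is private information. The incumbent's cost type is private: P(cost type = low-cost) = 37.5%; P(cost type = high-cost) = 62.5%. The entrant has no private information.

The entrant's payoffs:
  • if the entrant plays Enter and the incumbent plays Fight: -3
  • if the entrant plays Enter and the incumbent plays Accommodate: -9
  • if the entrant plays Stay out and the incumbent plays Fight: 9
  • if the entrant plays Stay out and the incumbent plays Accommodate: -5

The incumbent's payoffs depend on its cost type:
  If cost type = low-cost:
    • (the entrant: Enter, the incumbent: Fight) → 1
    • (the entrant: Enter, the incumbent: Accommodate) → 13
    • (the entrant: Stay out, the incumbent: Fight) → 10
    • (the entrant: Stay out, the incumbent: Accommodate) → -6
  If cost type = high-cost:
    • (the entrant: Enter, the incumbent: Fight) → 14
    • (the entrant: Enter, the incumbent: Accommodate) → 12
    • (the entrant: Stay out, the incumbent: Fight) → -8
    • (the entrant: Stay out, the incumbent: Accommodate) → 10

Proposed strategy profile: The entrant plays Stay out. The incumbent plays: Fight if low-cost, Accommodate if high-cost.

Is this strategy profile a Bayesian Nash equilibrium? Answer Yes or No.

Yes

The entrant plays Stay out: E[Stay out] = 0.375·(9) + 0.625·(-5) = 0.25; E[Enter] = -6.75. Best-responding. ✓
The incumbent (cost type low-cost), facing Stay out: Fight gives 10, Accommodate gives -6. Proposed Fight is best. ✓
The incumbent (cost type high-cost), facing Stay out: Fight gives -8, Accommodate gives 10. Proposed Accommodate is best. ✓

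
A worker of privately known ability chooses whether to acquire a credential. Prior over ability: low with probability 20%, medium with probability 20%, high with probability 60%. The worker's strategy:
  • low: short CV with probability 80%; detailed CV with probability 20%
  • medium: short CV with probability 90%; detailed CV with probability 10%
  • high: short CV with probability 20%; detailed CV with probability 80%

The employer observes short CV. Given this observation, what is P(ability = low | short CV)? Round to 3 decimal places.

P(short CV) = 0.2·0.8 + 0.2·0.9 + 0.6·0.2 = 0.46
P(low | short CV) = (0.2·0.8) / 0.46 = 0.16 / 0.46 = 0.347826

0.348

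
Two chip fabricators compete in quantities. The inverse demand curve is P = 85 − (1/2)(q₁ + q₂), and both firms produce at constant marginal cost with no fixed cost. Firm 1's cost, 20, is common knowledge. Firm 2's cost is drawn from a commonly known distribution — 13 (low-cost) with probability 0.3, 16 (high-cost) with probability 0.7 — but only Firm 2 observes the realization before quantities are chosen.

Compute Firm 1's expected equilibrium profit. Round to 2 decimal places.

802.67

Each type of Firm 2 best-responds to q₁; Firm 1 best-responds to the expected q₂ over Firm 2's types.
Firm 2 with cost c maximizes (85 − (1/2)(q₁+q₂) − c)·q₂, giving q₂(c) = (85 − c − (1/2)q₁).
E[c₂] = 0.3·13 + 0.7·16 = 15.1
Firm 1's FOC against E[q₂] yields q₁ = (85 − 2·20 + E[c₂])/(3/2) = (85 − 40 + 15.1)/(3/2) = 40.0667.
E[P] = 85 − (1/2)·(q₁ + E[q₂]) = 40.0333; Firm 1's expected profit = (E[P] − 20)·q₁ = (40.0333 − 20)·40.0667 = 802.669.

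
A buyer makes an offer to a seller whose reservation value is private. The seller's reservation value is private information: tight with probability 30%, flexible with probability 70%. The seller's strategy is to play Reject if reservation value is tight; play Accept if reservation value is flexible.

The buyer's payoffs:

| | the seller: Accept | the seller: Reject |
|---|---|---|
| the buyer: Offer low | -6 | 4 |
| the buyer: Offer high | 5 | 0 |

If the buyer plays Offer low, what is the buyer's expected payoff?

-3

E[Offer low] = 0.3·4 + 0.7·(-6) = 1.2 + (-4.2) = -3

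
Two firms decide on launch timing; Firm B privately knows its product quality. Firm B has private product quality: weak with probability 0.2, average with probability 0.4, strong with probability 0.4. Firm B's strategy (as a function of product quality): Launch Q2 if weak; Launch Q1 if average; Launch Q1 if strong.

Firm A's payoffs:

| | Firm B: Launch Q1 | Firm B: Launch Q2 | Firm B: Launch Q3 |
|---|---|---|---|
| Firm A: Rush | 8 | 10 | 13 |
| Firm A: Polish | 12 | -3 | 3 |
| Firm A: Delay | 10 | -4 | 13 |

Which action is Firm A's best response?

Polish

E[Rush] = 0.2·(10) + 0.4·(8) + 0.4·(8) = 8.4
E[Polish] = 0.2·(-3) + 0.4·(12) + 0.4·(12) = 9
E[Delay] = 0.2·(-4) + 0.4·(10) + 0.4·(10) = 7.2
Best response: Polish (9 is the largest).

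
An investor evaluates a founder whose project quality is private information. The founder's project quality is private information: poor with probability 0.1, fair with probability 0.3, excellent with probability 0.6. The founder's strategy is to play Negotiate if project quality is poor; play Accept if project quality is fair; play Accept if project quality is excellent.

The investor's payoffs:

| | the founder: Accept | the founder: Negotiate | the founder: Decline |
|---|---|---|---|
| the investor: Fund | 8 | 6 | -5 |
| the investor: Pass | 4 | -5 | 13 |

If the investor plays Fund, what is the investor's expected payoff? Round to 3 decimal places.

Take the expectation over the founder's project quality, weighting each type's action by its prior probability.
E[Fund] = 0.1·6 + 0.3·8 + 0.6·8 = 0.6 + 2.4 + 4.8 = 7.8

7.800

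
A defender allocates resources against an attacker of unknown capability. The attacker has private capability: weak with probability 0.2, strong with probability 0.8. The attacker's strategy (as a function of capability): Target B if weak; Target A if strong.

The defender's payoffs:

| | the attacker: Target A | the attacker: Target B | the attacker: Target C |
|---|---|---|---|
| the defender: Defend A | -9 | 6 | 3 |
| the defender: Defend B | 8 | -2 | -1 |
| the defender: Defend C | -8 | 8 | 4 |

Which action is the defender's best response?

E[Defend A] = 0.2·(6) + 0.8·(-9) = -6
E[Defend B] = 0.2·(-2) + 0.8·(8) = 6
E[Defend C] = 0.2·(8) + 0.8·(-8) = -4.8
Best response: Defend B (6 is the largest).

Defend B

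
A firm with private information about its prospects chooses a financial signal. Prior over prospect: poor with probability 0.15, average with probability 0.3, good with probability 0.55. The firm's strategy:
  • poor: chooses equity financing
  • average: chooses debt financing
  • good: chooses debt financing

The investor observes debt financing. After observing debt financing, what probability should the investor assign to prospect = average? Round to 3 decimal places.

P(debt financing) = 0.15·0 + 0.3·1 + 0.55·1 = 0.85
P(average | debt financing) = (0.3·1) / 0.85 = 0.3 / 0.85 = 0.352941

0.353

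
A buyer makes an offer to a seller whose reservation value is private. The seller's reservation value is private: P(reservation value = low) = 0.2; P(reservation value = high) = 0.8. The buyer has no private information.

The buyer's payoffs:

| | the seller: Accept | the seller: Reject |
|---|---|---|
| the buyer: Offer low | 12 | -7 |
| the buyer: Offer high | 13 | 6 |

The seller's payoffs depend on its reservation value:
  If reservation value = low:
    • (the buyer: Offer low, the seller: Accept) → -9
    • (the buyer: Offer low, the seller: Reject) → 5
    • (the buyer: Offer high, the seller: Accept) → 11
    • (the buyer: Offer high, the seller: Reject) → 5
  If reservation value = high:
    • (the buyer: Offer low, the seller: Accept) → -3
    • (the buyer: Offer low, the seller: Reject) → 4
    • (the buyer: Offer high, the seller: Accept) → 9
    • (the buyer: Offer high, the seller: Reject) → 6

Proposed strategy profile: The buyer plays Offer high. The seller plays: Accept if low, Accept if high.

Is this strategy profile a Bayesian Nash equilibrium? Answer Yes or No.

The buyer plays Offer high: E[Offer high] = 0.2·(13) + 0.8·(13) = 13; E[Offer low] = 12. Best-responding. ✓
The seller (reservation value low), facing Offer high: Accept gives 11, Reject gives 5. Proposed Accept is best. ✓
The seller (reservation value high), facing Offer high: Accept gives 9, Reject gives 6. Proposed Accept is best. ✓

Yes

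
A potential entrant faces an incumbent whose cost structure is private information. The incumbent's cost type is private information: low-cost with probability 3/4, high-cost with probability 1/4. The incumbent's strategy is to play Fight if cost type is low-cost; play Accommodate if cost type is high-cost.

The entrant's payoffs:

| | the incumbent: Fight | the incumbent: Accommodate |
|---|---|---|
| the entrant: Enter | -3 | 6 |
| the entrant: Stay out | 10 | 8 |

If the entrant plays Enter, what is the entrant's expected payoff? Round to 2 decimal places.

E[Enter] = 3/4·(-3) + 1/4·6 = (-9/4) + 3/2 = -3/4

-0.75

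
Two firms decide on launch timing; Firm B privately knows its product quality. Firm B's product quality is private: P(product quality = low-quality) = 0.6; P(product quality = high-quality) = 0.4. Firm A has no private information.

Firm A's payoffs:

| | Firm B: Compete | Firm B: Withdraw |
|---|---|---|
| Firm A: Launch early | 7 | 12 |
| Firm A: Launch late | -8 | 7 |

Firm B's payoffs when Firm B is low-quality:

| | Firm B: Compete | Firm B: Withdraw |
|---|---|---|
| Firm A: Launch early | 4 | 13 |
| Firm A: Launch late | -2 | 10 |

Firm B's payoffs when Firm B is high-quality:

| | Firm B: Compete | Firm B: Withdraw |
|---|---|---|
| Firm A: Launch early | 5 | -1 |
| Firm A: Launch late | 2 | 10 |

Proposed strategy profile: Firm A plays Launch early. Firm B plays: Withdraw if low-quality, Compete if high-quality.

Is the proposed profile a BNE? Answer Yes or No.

Firm A plays Launch early: E[Launch early] = 0.6·(12) + 0.4·(7) = 10; E[Launch late] = 1. Best-responding. ✓
Firm B (product quality low-quality), facing Launch early: Compete gives 4, Withdraw gives 13. Proposed Withdraw is best. ✓
Firm B (product quality high-quality), facing Launch early: Compete gives 5, Withdraw gives -1. Proposed Compete is best. ✓

Yes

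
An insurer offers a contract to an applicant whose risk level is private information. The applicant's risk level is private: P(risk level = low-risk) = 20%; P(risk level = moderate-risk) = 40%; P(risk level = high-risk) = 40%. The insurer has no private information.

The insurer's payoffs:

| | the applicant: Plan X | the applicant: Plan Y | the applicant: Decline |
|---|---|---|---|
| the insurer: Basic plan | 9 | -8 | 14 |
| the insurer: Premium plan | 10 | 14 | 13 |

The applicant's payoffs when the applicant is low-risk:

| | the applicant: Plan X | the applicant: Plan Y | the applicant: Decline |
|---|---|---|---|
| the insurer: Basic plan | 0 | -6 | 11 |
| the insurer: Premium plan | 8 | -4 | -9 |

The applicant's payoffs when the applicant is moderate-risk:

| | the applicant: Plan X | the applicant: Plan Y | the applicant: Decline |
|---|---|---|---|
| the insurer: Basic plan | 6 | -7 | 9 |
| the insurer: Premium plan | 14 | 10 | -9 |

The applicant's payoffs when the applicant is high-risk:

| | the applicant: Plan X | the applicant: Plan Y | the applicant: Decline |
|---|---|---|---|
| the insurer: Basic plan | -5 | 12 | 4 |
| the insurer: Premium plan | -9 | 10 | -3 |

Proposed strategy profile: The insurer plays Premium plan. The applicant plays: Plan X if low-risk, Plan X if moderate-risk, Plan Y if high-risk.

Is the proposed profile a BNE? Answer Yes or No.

Yes

The insurer plays Premium plan: E[Premium plan] = 0.2·(10) + 0.4·(10) + 0.4·(14) = 11.6; E[Basic plan] = 2.2. Best-responding. ✓
The applicant (risk level low-risk), facing Premium plan: Plan X gives 8, Plan Y gives -4, Decline gives -9. Proposed Plan X is best. ✓
The applicant (risk level moderate-risk), facing Premium plan: Plan X gives 14, Plan Y gives 10, Decline gives -9. Proposed Plan X is best. ✓
The applicant (risk level high-risk), facing Premium plan: Plan X gives -9, Plan Y gives 10, Decline gives -3. Proposed Plan Y is best. ✓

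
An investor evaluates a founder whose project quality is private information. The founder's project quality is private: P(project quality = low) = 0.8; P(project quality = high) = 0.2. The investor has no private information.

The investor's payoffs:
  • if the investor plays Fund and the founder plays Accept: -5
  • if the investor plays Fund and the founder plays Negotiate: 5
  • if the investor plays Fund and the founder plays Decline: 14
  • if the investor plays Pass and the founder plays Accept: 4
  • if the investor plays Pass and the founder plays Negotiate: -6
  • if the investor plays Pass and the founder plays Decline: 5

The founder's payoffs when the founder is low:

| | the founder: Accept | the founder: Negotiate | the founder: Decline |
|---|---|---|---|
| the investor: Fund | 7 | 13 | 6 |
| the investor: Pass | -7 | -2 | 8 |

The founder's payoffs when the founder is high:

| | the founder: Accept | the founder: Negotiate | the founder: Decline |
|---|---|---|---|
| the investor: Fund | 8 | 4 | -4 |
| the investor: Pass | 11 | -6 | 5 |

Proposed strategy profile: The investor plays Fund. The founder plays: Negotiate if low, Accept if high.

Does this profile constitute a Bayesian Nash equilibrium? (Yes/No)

A profile is a BNE iff every type of every player is best-responding given beliefs about the other side.
The investor plays Fund: E[Fund] = 0.8·(5) + 0.2·(-5) = 3; E[Pass] = -4. Best-responding. ✓
The founder (project quality low), facing Fund: Accept gives 7, Negotiate gives 13, Decline gives 6. Proposed Negotiate is best. ✓
The founder (project quality high), facing Fund: Accept gives 8, Negotiate gives 4, Decline gives -4. Proposed Accept is best. ✓

Yes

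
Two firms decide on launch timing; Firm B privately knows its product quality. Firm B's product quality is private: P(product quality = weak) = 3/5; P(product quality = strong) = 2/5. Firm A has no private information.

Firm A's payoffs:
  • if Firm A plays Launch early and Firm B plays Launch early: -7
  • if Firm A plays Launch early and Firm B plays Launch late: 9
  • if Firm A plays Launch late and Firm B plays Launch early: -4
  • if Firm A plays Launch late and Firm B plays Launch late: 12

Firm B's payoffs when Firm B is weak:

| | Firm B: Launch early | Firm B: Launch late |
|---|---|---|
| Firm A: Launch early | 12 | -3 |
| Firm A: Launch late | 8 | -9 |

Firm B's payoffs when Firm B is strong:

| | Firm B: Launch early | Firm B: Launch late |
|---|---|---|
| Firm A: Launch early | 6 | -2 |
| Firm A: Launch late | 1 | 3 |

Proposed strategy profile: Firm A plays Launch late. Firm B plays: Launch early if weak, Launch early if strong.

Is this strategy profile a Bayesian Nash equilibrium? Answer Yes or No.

Firm A plays Launch late: E[Launch late] = 3/5·(-4) + 2/5·(-4) = -4; E[Launch early] = -7. Best-responding. ✓
Firm B (product quality weak), facing Launch late: Launch early gives 8, Launch late gives -9. Proposed Launch early is best. ✓
Firm B (product quality strong), facing Launch late: Launch early gives 1, Launch late gives 3. Proposed Launch early is not best — profitable deviation exists. ✗

No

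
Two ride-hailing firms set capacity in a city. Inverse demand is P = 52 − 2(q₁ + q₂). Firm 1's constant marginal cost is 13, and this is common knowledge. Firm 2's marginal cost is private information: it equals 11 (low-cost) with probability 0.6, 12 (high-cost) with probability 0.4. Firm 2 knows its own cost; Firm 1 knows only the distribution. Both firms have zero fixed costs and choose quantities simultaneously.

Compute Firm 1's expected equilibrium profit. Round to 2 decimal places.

Type-c best response for Firm 2: q₂(c) = (52 − c)/4 − q₁/2.
Firm 1 maximizes expected profit; its first-order condition is 52 − 4q₁ − 2E[q₂] − 13 = 0.
Substituting E[q₂] and solving: E[c₂] = 11.4, so q₁ = (52 − 2·13 + 11.4)/6 = 6.23333.
E[P] = 52 − 2·(q₁ + E[q₂]) = 25.4667; Firm 1's expected profit = (E[P] − 13)·q₁ = (25.4667 − 13)·6.23333 = 77.7089.

77.71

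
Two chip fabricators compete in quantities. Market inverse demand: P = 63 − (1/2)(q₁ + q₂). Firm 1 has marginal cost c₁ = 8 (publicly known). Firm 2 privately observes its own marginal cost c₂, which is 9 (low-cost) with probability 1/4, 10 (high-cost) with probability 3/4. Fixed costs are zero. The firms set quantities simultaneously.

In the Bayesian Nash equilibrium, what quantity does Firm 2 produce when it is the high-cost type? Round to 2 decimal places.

Type-c best response for Firm 2: q₂(c) = (63 − c) − q₁/2.
Firm 1 maximizes expected profit; its first-order condition is 63 − q₁ − (1/2)E[q₂] − 8 = 0.
Substituting E[q₂] and solving: E[c₂] = 9.75, so q₁ = (63 − 2·8 + 9.75)/(3/2) = 37.8333.
q₂(high-cost) = (63 − 10 − (1/2)·37.8333) = 34.0833.

34.08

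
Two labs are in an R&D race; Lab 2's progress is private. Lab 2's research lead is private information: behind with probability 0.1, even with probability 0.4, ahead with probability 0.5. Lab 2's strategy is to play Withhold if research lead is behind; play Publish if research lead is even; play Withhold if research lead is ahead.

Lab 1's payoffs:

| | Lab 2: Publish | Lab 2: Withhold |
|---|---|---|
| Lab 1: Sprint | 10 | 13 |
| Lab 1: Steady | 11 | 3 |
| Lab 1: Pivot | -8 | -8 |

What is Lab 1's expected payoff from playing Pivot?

Take the expectation over Lab 2's research lead, weighting each type's action by its prior probability.
E[Pivot] = 0.1·(-8) + 0.4·(-8) + 0.5·(-8) = (-0.8) + (-3.2) + (-4) = -8

-8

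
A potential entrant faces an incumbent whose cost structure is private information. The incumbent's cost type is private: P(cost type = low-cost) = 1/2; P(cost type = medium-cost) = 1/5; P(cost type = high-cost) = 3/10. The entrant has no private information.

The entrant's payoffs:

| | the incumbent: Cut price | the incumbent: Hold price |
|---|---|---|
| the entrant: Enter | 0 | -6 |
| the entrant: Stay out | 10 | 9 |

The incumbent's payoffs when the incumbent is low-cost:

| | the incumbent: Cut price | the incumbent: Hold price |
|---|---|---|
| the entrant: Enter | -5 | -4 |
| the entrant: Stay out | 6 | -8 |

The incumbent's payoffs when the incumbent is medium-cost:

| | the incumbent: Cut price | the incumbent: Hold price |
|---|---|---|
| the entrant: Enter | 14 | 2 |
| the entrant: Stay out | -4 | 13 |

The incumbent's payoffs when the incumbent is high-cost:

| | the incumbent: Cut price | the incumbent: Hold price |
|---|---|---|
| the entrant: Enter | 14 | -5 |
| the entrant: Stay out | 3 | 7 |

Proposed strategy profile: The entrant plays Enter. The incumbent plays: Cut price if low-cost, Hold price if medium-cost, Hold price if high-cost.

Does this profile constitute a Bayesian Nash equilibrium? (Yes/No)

No

The entrant plays Enter: E[Enter] = 1/2·(0) + 1/5·(-6) + 3/10·(-6) = -3; E[Stay out] = 19/2. Not best-responding. ✗
The incumbent (cost type low-cost), facing Enter: Cut price gives -5, Hold price gives -4. Proposed Cut price is not best — profitable deviation exists. ✗
The incumbent (cost type medium-cost), facing Enter: Cut price gives 14, Hold price gives 2. Proposed Hold price is not best — profitable deviation exists. ✗
The incumbent (cost type high-cost), facing Enter: Cut price gives 14, Hold price gives -5. Proposed Hold price is not best — profitable deviation exists. ✗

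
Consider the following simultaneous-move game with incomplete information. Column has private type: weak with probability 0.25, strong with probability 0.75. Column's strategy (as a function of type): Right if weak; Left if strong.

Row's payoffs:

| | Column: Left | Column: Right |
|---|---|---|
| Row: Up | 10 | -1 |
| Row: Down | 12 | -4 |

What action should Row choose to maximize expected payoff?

Down

E[Up] = 0.25·(-1) + 0.75·(10) = 7.25
E[Down] = 0.25·(-4) + 0.75·(12) = 8
Best response: Down (8 is the largest).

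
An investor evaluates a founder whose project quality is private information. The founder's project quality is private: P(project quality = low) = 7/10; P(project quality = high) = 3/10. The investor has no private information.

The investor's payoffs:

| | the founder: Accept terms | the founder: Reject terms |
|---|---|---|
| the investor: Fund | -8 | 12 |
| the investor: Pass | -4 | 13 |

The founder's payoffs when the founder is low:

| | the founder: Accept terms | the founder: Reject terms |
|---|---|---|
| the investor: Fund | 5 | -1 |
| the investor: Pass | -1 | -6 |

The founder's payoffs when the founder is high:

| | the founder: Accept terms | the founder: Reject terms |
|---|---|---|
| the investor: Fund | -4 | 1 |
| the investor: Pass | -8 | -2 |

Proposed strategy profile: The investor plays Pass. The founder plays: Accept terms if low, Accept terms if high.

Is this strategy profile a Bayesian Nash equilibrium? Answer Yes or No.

The investor plays Pass: E[Pass] = 7/10·(-4) + 3/10·(-4) = -4; E[Fund] = -8. Best-responding. ✓
The founder (project quality low), facing Pass: Accept terms gives -1, Reject terms gives -6. Proposed Accept terms is best. ✓
The founder (project quality high), facing Pass: Accept terms gives -8, Reject terms gives -2. Proposed Accept terms is not best — profitable deviation exists. ✗

No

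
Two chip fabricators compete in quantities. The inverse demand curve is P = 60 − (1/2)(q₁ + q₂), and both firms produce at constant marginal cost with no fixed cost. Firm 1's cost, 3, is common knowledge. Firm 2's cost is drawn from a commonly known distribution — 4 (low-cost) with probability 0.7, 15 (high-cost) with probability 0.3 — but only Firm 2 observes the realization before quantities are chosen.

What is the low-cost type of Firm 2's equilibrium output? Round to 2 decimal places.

Firm 2 with cost c maximizes (60 − (1/2)(q₁+q₂) − c)·q₂, giving q₂(c) = (60 − c − (1/2)q₁).
E[c₂] = 0.7·4 + 0.3·15 = 7.3
Firm 1's FOC against E[q₂] yields q₁ = (60 − 2·3 + E[c₂])/(3/2) = (60 − 6 + 7.3)/(3/2) = 40.8667.
q₂(low-cost) = (60 − 4 − (1/2)·40.8667) = 35.5667.

35.57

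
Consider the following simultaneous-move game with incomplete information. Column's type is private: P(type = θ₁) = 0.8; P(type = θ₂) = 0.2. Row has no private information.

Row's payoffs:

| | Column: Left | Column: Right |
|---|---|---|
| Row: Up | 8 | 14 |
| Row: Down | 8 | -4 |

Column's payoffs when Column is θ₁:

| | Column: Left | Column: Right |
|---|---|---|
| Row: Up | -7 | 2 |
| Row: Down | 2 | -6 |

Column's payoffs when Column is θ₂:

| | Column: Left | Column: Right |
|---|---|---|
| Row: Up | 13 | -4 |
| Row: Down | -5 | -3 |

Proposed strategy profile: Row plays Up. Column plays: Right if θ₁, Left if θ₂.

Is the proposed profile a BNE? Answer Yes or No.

Row plays Up: E[Up] = 0.8·(14) + 0.2·(8) = 12.8; E[Down] = -1.6. Best-responding. ✓
Column (type θ₁), facing Up: Left gives -7, Right gives 2. Proposed Right is best. ✓
Column (type θ₂), facing Up: Left gives 13, Right gives -4. Proposed Left is best. ✓

Yes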